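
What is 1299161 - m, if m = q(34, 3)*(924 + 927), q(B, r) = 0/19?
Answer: 1299161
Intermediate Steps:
q(B, r) = 0 (q(B, r) = 0*(1/19) = 0)
m = 0 (m = 0*(924 + 927) = 0*1851 = 0)
1299161 - m = 1299161 - 1*0 = 1299161 + 0 = 1299161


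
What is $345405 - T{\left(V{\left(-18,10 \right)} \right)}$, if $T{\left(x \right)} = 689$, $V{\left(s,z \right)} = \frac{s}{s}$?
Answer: $344716$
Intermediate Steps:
$V{\left(s,z \right)} = 1$
$345405 - T{\left(V{\left(-18,10 \right)} \right)} = 345405 - 689 = 344716$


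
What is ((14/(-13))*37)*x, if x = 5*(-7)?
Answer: 18130/13 ≈ 1394.6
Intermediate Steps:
x = -35
((14/(-13))*37)*x = ((14/(-13))*37)*(-35) = ((14*(-1/13))*37)*(-35) = -14/13*37*(-35) = -518/13*(-35) = 18130/13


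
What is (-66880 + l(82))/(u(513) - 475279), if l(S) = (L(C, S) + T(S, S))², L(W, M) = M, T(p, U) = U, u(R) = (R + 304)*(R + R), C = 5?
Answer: -39984/362963 ≈ -0.11016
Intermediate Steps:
u(R) = 2*R*(304 + R) (u(R) = (304 + R)*(2*R) = 2*R*(304 + R))
l(S) = 4*S² (l(S) = (S + S)² = (2*S)² = 4*S²)
(-66880 + l(82))/(u(513) - 475279) = (-66880 + 4*82²)/(2*513*(304 + 513) - 475279) = (-66880 + 4*6724)/(2*513*817 - 475279) = (-66880 + 26896)/(838242 - 475279) = -39984/362963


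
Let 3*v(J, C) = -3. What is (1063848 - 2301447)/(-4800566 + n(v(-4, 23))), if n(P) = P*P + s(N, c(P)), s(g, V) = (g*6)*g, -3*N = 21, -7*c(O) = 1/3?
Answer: 1237599/4800271 ≈ 0.25782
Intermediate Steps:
v(J, C) = -1 (v(J, C) = (1/3)*(-3) = -1)
c(O) = -1/21 (c(O) = -1/7/3 = -1/7*1/3 = -1/21)
N = -7 (N = -1/3*21 = -7)
s(g, V) = 6*g**2 (s(g, V) = (6*g)*g = 6*g**2)
n(P) = 294 + P**2 (n(P) = P*P + 6*(-7)**2 = P**2 + 6*49 = P**2 + 294 = 294 + P**2)
(1063848 - 2301447)/(-4800566 + n(v(-4, 23))) = (1063848 - 2301447)/(-4800566 + (294 + (-1)**2)) = -1237599/(-4800566 + (294 + 1)) = -1237599/(-4800566 + 295) = -1237599/(-4800271) = -1237599*(-1/4800271) = 1237599/4800271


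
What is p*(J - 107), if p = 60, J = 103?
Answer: -240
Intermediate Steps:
p*(J - 107) = 60*(103 - 107) = 60*(-4) = -240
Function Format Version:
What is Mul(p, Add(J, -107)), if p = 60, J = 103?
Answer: -240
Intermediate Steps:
Mul(p, Add(J, -107)) = Mul(60, Add(103, -107)) = Mul(60, -4) = -240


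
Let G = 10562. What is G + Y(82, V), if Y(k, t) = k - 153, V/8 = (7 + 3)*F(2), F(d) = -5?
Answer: 10491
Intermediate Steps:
V = -400 (V = 8*((7 + 3)*(-5)) = 8*(10*(-5)) = 8*(-50) = -400)
Y(k, t) = -153 + k
G + Y(82, V) = 10562 + (-153 + 82) = 10562 - 71 = 10491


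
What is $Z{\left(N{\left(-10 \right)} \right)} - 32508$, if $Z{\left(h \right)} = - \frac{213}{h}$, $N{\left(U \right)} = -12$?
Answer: $- \frac{129961}{4} \approx -32490.0$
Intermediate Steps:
$Z{\left(N{\left(-10 \right)} \right)} - 32508 = - \frac{213}{-12} - 32508 = \left(-213\right) \left(- \frac{1}{12}\right) - 32508 = \frac{71}{4} - 32508 = - \frac{129961}{4}$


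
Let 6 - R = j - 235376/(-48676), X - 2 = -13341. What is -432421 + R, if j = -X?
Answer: -5424439270/12169 ≈ -4.4576e+5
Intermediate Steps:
X = -13339 (X = 2 - 13341 = -13339)
j = 13339 (j = -1*(-13339) = 13339)
R = -162308121/12169 (R = 6 - (13339 - 235376/(-48676)) = 6 - (13339 - 235376*(-1)/48676) = 6 - (13339 - 1*(-58844/12169)) = 6 - (13339 + 58844/12169) = 6 - 1*162381135/12169 = 6 - 162381135/12169 = -162308121/12169 ≈ -13338.)
-432421 + R = -432421 - 162308121/12169 = -5424439270/12169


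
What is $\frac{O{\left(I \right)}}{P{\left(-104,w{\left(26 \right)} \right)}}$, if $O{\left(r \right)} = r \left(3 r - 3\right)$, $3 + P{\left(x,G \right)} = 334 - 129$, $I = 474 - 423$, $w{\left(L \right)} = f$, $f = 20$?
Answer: $\frac{3825}{101} \approx 37.871$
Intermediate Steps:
$w{\left(L \right)} = 20$
$I = 51$ ($I = 474 - 423 = 51$)
$P{\left(x,G \right)} = 202$ ($P{\left(x,G \right)} = -3 + \left(334 - 129\right) = -3 + 205 = 202$)
$O{\left(r \right)} = r \left(-3 + 3 r\right)$
$\frac{O{\left(I \right)}}{P{\left(-104,w{\left(26 \right)} \right)}} = \frac{3 \cdot 51 \left(-1 + 51\right)}{202} = 3 \cdot 51 \cdot 50 \cdot \frac{1}{202} = 7650 \cdot \frac{1}{202} = \frac{3825}{101}$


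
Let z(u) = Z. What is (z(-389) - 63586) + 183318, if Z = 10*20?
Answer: 119932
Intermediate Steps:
Z = 200
z(u) = 200
(z(-389) - 63586) + 183318 = (200 - 63586) + 183318 = -63386 + 183318 = 119932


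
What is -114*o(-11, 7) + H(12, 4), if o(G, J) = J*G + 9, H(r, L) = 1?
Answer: 7753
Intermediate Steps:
o(G, J) = 9 + G*J (o(G, J) = G*J + 9 = 9 + G*J)
-114*o(-11, 7) + H(12, 4) = -114*(9 - 11*7) + 1 = -114*(9 - 77) + 1 = -114*(-68) + 1 = 7752 + 1 = 7753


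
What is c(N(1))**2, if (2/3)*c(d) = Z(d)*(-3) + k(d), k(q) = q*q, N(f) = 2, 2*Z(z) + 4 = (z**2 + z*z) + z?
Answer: 225/4 ≈ 56.250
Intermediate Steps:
Z(z) = -2 + z**2 + z/2 (Z(z) = -2 + ((z**2 + z*z) + z)/2 = -2 + ((z**2 + z**2) + z)/2 = -2 + (2*z**2 + z)/2 = -2 + (z + 2*z**2)/2 = -2 + (z**2 + z/2) = -2 + z**2 + z/2)
k(q) = q**2
c(d) = 9 - 3*d**2 - 9*d/4 (c(d) = 3*((-2 + d**2 + d/2)*(-3) + d**2)/2 = 3*((6 - 3*d**2 - 3*d/2) + d**2)/2 = 3*(6 - 2*d**2 - 3*d/2)/2 = 9 - 3*d**2 - 9*d/4)
c(N(1))**2 = (9 - 3*2**2 - 9/4*2)**2 = (9 - 3*4 - 9/2)**2 = (9 - 12 - 9/2)**2 = (-15/2)**2 = 225/4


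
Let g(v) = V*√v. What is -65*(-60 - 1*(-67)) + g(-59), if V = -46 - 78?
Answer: -455 - 124*I*√59 ≈ -455.0 - 952.46*I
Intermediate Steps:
V = -124
g(v) = -124*√v
-65*(-60 - 1*(-67)) + g(-59) = -65*(-60 - 1*(-67)) - 124*I*√59 = -65*(-60 + 67) - 124*I*√59 = -65*7 - 124*I*√59 = -455 - 124*I*√59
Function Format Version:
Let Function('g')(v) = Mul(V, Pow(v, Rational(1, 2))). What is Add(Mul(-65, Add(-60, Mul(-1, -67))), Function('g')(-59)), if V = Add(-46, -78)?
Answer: Add(-455, Mul(-124, I, Pow(59, Rational(1, 2)))) ≈ Add(-455.00, Mul(-952.46, I))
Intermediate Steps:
V = -124
Function('g')(v) = Mul(-124, Pow(v, Rational(1, 2)))
Add(Mul(-65, Add(-60, Mul(-1, -67))), Function('g')(-59)) = Add(Mul(-65, Add(-60, Mul(-1, -67))), Mul(-124, Pow(-59, Rational(1, 2)))) = Add(Mul(-65, Add(-60, 67)), Mul(-124, Mul(I, Pow(59, Rational(1, 2))))) = Add(Mul(-65, 7), Mul(-124, I, Pow(59, Rational(1, 2)))) = Add(-455, Mul(-124, I, Pow(59, Rational(1, 2))))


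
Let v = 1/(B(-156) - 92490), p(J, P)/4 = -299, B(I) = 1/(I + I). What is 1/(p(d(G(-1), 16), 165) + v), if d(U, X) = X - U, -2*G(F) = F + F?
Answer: -28856881/34512829988 ≈ -0.00083612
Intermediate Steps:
G(F) = -F (G(F) = -(F + F)/2 = -F)
B(I) = 1/(2*I)
p(J, P) = -1196 (p(J, P) = 4*(-299) = -1196)
v = -312/28856881 (v = 1/((1/2)/(-156) - 92490) = 1/((1/2)*(-1/156) - 92490) = 1/(-1/312 - 92490) = 1/(-28856881/312) = -312/28856881 ≈ -1.0812e-5)
1/(p(d(G(-1), 16), 165) + v) = 1/(-1196 - 312/28856881) = 1/(-34512829988/28856881) = -28856881/34512829988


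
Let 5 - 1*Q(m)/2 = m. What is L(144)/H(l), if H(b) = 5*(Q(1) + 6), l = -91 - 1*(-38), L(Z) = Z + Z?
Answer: 144/35 ≈ 4.1143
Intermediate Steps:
L(Z) = 2*Z
Q(m) = 10 - 2*m
l = -53 (l = -91 + 38 = -53)
H(b) = 70 (H(b) = 5*((10 - 2*1) + 6) = 5*((10 - 2) + 6) = 5*(8 + 6) = 5*14 = 70)
L(144)/H(l) = (2*144)/70 = 288*(1/70) = 144/35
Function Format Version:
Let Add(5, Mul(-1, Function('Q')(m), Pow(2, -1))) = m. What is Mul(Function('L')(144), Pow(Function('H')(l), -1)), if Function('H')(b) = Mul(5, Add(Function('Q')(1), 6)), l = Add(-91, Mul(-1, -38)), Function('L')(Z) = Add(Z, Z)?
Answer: Rational(144, 35) ≈ 4.1143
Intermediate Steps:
Function('L')(Z) = Mul(2, Z)
Function('Q')(m) = Add(10, Mul(-2, m))
l = -53 (l = Add(-91, 38) = -53)
Function('H')(b) = 70 (Function('H')(b) = Mul(5, Add(Add(10, Mul(-2, 1)), 6)) = Mul(5, Add(Add(10, -2), 6)) = Mul(5, Add(8, 6)) = Mul(5, 14) = 70)
Mul(Function('L')(144), Pow(Function('H')(l), -1)) = Mul(Mul(2, 144), Pow(70, -1)) = Mul(288, Rational(1, 70)) = Rational(144, 35)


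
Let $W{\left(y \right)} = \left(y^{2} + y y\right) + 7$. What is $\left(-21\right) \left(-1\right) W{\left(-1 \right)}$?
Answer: $189$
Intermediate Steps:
$W{\left(y \right)} = 7 + 2 y^{2}$ ($W{\left(y \right)} = \left(y^{2} + y^{2}\right) + 7 = 2 y^{2} + 7 = 7 + 2 y^{2}$)
$\left(-21\right) \left(-1\right) W{\left(-1 \right)} = \left(-21\right) \left(-1\right) \left(7 + 2 \left(-1\right)^{2}\right) = 21 \left(7 + 2 \cdot 1\right) = 21 \left(7 + 2\right) = 21 \cdot 9 = 189$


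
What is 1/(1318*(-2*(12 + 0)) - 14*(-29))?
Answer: -1/31226 ≈ -3.2025e-5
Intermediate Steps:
1/(1318*(-2*(12 + 0)) - 14*(-29)) = 1/(1318*(-2*12) + 406) = 1/(1318*(-24) + 406) = 1/(-31632 + 406) = 1/(-31226) = -1/31226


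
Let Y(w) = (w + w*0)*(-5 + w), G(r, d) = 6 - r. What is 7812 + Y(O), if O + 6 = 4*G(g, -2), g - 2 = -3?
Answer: 8186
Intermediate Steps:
g = -1 (g = 2 - 3 = -1)
O = 22 (O = -6 + 4*(6 - 1*(-1)) = -6 + 4*(6 + 1) = -6 + 4*7 = -6 + 28 = 22)
Y(w) = w*(-5 + w) (Y(w) = (w + 0)*(-5 + w) = w*(-5 + w))
7812 + Y(O) = 7812 + 22*(-5 + 22) = 7812 + 22*17 = 7812 + 374 = 8186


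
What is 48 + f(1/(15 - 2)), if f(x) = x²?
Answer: 8113/169 ≈ 48.006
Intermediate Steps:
48 + f(1/(15 - 2)) = 48 + (1/(15 - 2))² = 48 + (1/13)² = 48 + 1/169 = 8113/169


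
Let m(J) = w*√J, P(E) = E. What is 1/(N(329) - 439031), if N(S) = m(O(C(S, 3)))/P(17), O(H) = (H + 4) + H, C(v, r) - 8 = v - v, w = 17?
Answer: -439031/192748218941 - 2*√5/192748218941 ≈ -2.2778e-6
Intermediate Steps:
C(v, r) = 8 (C(v, r) = 8 + (v - v) = 8 + 0 = 8)
O(H) = 4 + 2*H (O(H) = (4 + H) + H = 4 + 2*H)
m(J) = 17*√J
N(S) = 2*√5 (N(S) = (17*√(4 + 2*8))/17 = (17*√(4 + 16))*(1/17) = (17*√20)*(1/17) = (17*(2*√5))*(1/17) = (34*√5)*(1/17) = 2*√5)
1/(N(329) - 439031) = 1/(2*√5 - 439031) = 1/(-439031 + 2*√5)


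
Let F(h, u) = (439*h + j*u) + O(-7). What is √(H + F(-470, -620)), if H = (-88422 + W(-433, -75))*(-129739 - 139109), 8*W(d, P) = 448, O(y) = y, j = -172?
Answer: √23756922671 ≈ 1.5413e+5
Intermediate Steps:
W(d, P) = 56 (W(d, P) = (⅛)*448 = 56)
F(h, u) = -7 - 172*u + 439*h (F(h, u) = (439*h - 172*u) - 7 = (-172*u + 439*h) - 7 = -7 - 172*u + 439*h)
H = 23757022368 (H = (-88422 + 56)*(-129739 - 139109) = -88366*(-268848) = 23757022368)
√(H + F(-470, -620)) = √(23757022368 + (-7 - 172*(-620) + 439*(-470))) = √(23757022368 + (-7 + 106640 - 206330)) = √(23757022368 - 99697) = √23756922671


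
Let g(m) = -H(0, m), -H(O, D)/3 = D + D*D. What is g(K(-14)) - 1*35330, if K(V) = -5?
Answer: -35270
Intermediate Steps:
H(O, D) = -3*D - 3*D² (H(O, D) = -3*(D + D*D) = -3*(D + D²) = -3*D - 3*D²)
g(m) = 3*m*(1 + m) (g(m) = -(-3)*m*(1 + m) = 3*m*(1 + m))
g(K(-14)) - 1*35330 = 3*(-5)*(1 - 5) - 1*35330 = 3*(-5)*(-4) - 35330 = 60 - 35330 = -35270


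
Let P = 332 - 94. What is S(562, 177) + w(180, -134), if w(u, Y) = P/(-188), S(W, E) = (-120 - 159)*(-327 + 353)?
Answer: -681995/94 ≈ -7255.3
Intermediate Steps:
P = 238
S(W, E) = -7254 (S(W, E) = -279*26 = -7254)
w(u, Y) = -119/94 (w(u, Y) = 238/(-188) = 238*(-1/188) = -119/94)
S(562, 177) + w(180, -134) = -7254 - 119/94 = -681995/94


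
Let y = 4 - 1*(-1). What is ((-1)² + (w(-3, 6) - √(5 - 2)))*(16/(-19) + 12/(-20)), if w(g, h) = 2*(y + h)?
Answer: -3151/95 + 137*√3/95 ≈ -30.671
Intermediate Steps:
y = 5 (y = 4 + 1 = 5)
w(g, h) = 10 + 2*h (w(g, h) = 2*(5 + h) = 10 + 2*h)
((-1)² + (w(-3, 6) - √(5 - 2)))*(16/(-19) + 12/(-20)) = ((-1)² + ((10 + 2*6) - √(5 - 2)))*(16/(-19) + 12/(-20)) = (1 + ((10 + 12) - √3))*(16*(-1/19) + 12*(-1/20)) = (1 + (22 - √3))*(-16/19 - ⅗) = (23 - √3)*(-137/95) = -3151/95 + 137*√3/95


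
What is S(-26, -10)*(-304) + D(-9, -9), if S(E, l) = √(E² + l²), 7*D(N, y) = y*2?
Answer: -18/7 - 608*√194 ≈ -8471.0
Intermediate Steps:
D(N, y) = 2*y/7 (D(N, y) = (y*2)/7 = (2*y)/7 = 2*y/7)
S(-26, -10)*(-304) + D(-9, -9) = √((-26)² + (-10)²)*(-304) + (2/7)*(-9) = √(676 + 100)*(-304) - 18/7 = √776*(-304) - 18/7 = (2*√194)*(-304) - 18/7 = -608*√194 - 18/7 = -18/7 - 608*√194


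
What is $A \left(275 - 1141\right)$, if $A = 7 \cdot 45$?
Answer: $-272790$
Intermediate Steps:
$A = 315$
$A \left(275 - 1141\right) = 315 \left(275 - 1141\right) = 315 \left(-866\right) = -272790$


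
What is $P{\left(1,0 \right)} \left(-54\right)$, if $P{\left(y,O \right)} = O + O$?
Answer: $0$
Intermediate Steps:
$P{\left(y,O \right)} = 2 O$
$P{\left(1,0 \right)} \left(-54\right) = 2 \cdot 0 \left(-54\right) = 0 \left(-54\right) = 0$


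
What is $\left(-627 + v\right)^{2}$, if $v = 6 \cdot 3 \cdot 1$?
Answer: $370881$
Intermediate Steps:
$v = 18$ ($v = 18 \cdot 1 = 18$)
$\left(-627 + v\right)^{2} = \left(-627 + 18\right)^{2} = \left(-609\right)^{2} = 370881$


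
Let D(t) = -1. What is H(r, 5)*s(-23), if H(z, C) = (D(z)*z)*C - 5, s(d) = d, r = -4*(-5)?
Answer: 2415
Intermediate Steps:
r = 20
H(z, C) = -5 - C*z (H(z, C) = (-z)*C - 5 = -C*z - 5 = -5 - C*z)
H(r, 5)*s(-23) = (-5 - 1*5*20)*(-23) = (-5 - 100)*(-23) = -105*(-23) = 2415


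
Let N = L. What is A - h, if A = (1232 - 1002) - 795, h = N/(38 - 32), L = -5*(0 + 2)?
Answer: -1690/3 ≈ -563.33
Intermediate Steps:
L = -10 (L = -5*2 = -10)
N = -10
h = -5/3 (h = -10/(38 - 32) = -10/6 = (⅙)*(-10) = -5/3 ≈ -1.6667)
A = -565 (A = 230 - 795 = -565)
A - h = -565 - 1*(-5/3) = -565 + 5/3 = -1690/3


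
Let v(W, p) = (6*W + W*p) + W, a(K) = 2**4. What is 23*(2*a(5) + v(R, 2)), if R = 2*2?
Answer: 1564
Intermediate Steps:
R = 4
a(K) = 16
v(W, p) = 7*W + W*p
23*(2*a(5) + v(R, 2)) = 23*(2*16 + 4*(7 + 2)) = 23*(32 + 4*9) = 23*(32 + 36) = 23*68 = 1564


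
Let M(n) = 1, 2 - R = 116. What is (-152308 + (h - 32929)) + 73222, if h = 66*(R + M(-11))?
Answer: -119473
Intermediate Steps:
R = -114 (R = 2 - 1*116 = 2 - 116 = -114)
h = -7458 (h = 66*(-114 + 1) = 66*(-113) = -7458)
(-152308 + (h - 32929)) + 73222 = (-152308 + (-7458 - 32929)) + 73222 = (-152308 - 40387) + 73222 = -192695 + 73222 = -119473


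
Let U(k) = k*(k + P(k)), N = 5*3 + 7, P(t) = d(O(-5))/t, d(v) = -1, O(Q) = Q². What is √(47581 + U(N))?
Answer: 8*√751 ≈ 219.24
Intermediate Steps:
P(t) = -1/t
N = 22 (N = 15 + 7 = 22)
U(k) = k*(k - 1/k)
√(47581 + U(N)) = √(47581 + (-1 + 22²)) = √(47581 + (-1 + 484)) = √(47581 + 483) = √48064 = 8*√751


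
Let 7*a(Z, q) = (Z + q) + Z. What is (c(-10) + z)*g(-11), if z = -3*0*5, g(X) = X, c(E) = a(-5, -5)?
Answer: 165/7 ≈ 23.571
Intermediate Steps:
a(Z, q) = q/7 + 2*Z/7 (a(Z, q) = ((Z + q) + Z)/7 = (q + 2*Z)/7 = q/7 + 2*Z/7)
c(E) = -15/7 (c(E) = (1/7)*(-5) + (2/7)*(-5) = -5/7 - 10/7 = -15/7)
z = 0 (z = 0*5 = 0)
(c(-10) + z)*g(-11) = (-15/7 + 0)*(-11) = -15/7*(-11) = 165/7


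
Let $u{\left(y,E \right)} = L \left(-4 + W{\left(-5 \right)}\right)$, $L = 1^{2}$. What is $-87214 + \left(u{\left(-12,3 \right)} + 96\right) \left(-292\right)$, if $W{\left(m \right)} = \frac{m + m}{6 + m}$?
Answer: $-111158$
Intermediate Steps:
$W{\left(m \right)} = \frac{2 m}{6 + m}$
$L = 1$
$u{\left(y,E \right)} = -14$ ($u{\left(y,E \right)} = 1 \left(-4 + 2 \left(-5\right) \frac{1}{6 - 5}\right) = 1 \left(-4 + 2 \left(-5\right) 1^{-1}\right) = 1 \left(-4 + 2 \left(-5\right) 1\right) = 1 \left(-4 - 10\right) = 1 \left(-14\right) = -14$)
$-87214 + \left(u{\left(-12,3 \right)} + 96\right) \left(-292\right) = -87214 + \left(-14 + 96\right) \left(-292\right) = -87214 + 82 \left(-292\right) = -87214 - 23944 = -111158$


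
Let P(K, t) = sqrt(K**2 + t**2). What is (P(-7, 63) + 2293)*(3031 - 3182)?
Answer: -346243 - 1057*sqrt(82) ≈ -3.5581e+5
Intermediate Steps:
(P(-7, 63) + 2293)*(3031 - 3182) = (sqrt((-7)**2 + 63**2) + 2293)*(3031 - 3182) = (sqrt(49 + 3969) + 2293)*(-151) = (sqrt(4018) + 2293)*(-151) = (7*sqrt(82) + 2293)*(-151) = (2293 + 7*sqrt(82))*(-151) = -346243 - 1057*sqrt(82)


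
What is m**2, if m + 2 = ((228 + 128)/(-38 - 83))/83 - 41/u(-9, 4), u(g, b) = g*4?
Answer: 105072574201/130716956304 ≈ 0.80382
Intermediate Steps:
u(g, b) = 4*g
m = -324149/361548 (m = -2 + (((228 + 128)/(-38 - 83))/83 - 41/(4*(-9))) = -2 + ((356/(-121))*(1/83) - 41/(-36)) = -2 + ((356*(-1/121))*(1/83) - 41*(-1/36)) = -2 + (-356/121*1/83 + 41/36) = -2 + (-356/10043 + 41/36) = -2 + 398947/361548 = -324149/361548 ≈ -0.89656)
m**2 = (-324149/361548)**2 = 105072574201/130716956304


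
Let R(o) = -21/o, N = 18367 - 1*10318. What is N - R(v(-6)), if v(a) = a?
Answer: 16091/2 ≈ 8045.5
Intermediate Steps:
N = 8049 (N = 18367 - 10318 = 8049)
N - R(v(-6)) = 8049 - (-21)/(-6) = 8049 - (-21)*(-1)/6 = 8049 - 1*7/2 = 8049 - 7/2 = 16091/2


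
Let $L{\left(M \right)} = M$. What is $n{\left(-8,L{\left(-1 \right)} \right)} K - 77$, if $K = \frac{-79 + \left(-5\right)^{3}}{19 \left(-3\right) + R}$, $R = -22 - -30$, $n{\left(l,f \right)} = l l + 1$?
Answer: $\frac{9487}{49} \approx 193.61$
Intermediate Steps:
$n{\left(l,f \right)} = 1 + l^{2}$ ($n{\left(l,f \right)} = l^{2} + 1 = 1 + l^{2}$)
$R = 8$ ($R = -22 + 30 = 8$)
$K = \frac{204}{49}$ ($K = \frac{-79 + \left(-5\right)^{3}}{19 \left(-3\right) + 8} = \frac{-79 - 125}{-57 + 8} = - \frac{204}{-49} = \left(-204\right) \left(- \frac{1}{49}\right) = \frac{204}{49} \approx 4.1633$)
$n{\left(-8,L{\left(-1 \right)} \right)} K - 77 = \left(1 + \left(-8\right)^{2}\right) \frac{204}{49} - 77 = \left(1 + 64\right) \frac{204}{49} - 77 = 65 \cdot \frac{204}{49} - 77 = \frac{13260}{49} - 77 = \frac{9487}{49}$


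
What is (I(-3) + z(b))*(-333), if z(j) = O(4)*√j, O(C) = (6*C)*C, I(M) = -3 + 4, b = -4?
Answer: -333 - 63936*I ≈ -333.0 - 63936.0*I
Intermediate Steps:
I(M) = 1
O(C) = 6*C²
z(j) = 96*√j (z(j) = (6*4²)*√j = (6*16)*√j = 96*√j)
(I(-3) + z(b))*(-333) = (1 + 96*√(-4))*(-333) = (1 + 96*(2*I))*(-333) = (1 + 192*I)*(-333) = -333 - 63936*I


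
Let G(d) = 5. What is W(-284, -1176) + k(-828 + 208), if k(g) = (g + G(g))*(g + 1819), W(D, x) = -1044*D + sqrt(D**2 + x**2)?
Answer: -440889 + 4*sqrt(91477) ≈ -4.3968e+5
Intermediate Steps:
W(D, x) = sqrt(D**2 + x**2) - 1044*D
k(g) = (5 + g)*(1819 + g) (k(g) = (g + 5)*(g + 1819) = (5 + g)*(1819 + g))
W(-284, -1176) + k(-828 + 208) = (sqrt((-284)**2 + (-1176)**2) - 1044*(-284)) + (9095 + (-828 + 208)**2 + 1824*(-828 + 208)) = (sqrt(80656 + 1382976) + 296496) + (9095 + (-620)**2 + 1824*(-620)) = (sqrt(1463632) + 296496) + (9095 + 384400 - 1130880) = (4*sqrt(91477) + 296496) - 737385 = (296496 + 4*sqrt(91477)) - 737385 = -440889 + 4*sqrt(91477)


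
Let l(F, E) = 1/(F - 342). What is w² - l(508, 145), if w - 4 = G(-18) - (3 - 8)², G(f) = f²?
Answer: 15240293/166 ≈ 91809.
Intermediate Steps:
l(F, E) = 1/(-342 + F)
w = 303 (w = 4 + ((-18)² - (3 - 8)²) = 4 + (324 - 1*(-5)²) = 4 + (324 - 1*25) = 4 + (324 - 25) = 4 + 299 = 303)
w² - l(508, 145) = 303² - 1/(-342 + 508) = 91809 - 1/166 = 15240293/166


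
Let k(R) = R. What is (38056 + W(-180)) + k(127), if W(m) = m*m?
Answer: 70583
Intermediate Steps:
W(m) = m²
(38056 + W(-180)) + k(127) = (38056 + (-180)²) + 127 = (38056 + 32400) + 127 = 70456 + 127 = 70583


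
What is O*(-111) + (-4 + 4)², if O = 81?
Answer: -8991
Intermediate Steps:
O*(-111) + (-4 + 4)² = 81*(-111) + (-4 + 4)² = -8991 + 0² = -8991 + 0 = -8991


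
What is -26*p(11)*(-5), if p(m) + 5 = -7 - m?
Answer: -2990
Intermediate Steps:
p(m) = -12 - m (p(m) = -5 + (-7 - m) = -12 - m)
-26*p(11)*(-5) = -26*(-12 - 1*11)*(-5) = -26*(-12 - 11)*(-5) = -26*(-23)*(-5) = 598*(-5) = -2990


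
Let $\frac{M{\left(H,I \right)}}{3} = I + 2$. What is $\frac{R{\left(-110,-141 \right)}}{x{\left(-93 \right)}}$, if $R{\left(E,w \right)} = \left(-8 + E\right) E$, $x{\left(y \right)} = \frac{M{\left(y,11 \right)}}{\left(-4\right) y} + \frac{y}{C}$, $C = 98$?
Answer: $- \frac{78866480}{5129} \approx -15377.0$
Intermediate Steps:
$M{\left(H,I \right)} = 6 + 3 I$ ($M{\left(H,I \right)} = 3 \left(I + 2\right) = 3 \left(2 + I\right) = 6 + 3 I$)
$x{\left(y \right)} = - \frac{39}{4 y} + \frac{y}{98}$ ($x{\left(y \right)} = \frac{6 + 3 \cdot 11}{\left(-4\right) y} + \frac{y}{98} = \left(6 + 33\right) \left(- \frac{1}{4 y}\right) + y \frac{1}{98} = 39 \left(- \frac{1}{4 y}\right) + \frac{y}{98} = - \frac{39}{4 y} + \frac{y}{98}$)
$R{\left(E,w \right)} = E \left(-8 + E\right)$
$\frac{R{\left(-110,-141 \right)}}{x{\left(-93 \right)}} = \frac{\left(-110\right) \left(-8 - 110\right)}{- \frac{39}{4 \left(-93\right)} + \frac{1}{98} \left(-93\right)} = \frac{\left(-110\right) \left(-118\right)}{\left(- \frac{39}{4}\right) \left(- \frac{1}{93}\right) - \frac{93}{98}} = \frac{12980}{\frac{13}{124} - \frac{93}{98}} = \frac{12980}{- \frac{5129}{6076}} = 12980 \left(- \frac{6076}{5129}\right) = - \frac{78866480}{5129}$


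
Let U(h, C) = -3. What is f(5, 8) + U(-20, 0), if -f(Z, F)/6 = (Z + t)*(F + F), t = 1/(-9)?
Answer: -1417/3 ≈ -472.33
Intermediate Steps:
t = -⅑ ≈ -0.11111
f(Z, F) = -12*F*(-⅑ + Z) (f(Z, F) = -6*(Z - ⅑)*(F + F) = -6*(-⅑ + Z)*2*F = -12*F*(-⅑ + Z))
f(5, 8) + U(-20, 0) = (4/3)*8*(1 - 9*5) - 3 = (4/3)*8*(1 - 45) - 3 = (4/3)*8*(-44) - 3 = -1408/3 - 3 = -1417/3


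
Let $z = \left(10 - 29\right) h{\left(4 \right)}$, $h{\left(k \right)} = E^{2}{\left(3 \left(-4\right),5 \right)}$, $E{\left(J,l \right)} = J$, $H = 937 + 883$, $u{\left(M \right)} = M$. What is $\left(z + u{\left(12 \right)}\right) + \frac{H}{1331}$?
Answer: $- \frac{3623824}{1331} \approx -2722.6$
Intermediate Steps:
$H = 1820$
$h{\left(k \right)} = 144$ ($h{\left(k \right)} = \left(3 \left(-4\right)\right)^{2} = \left(-12\right)^{2} = 144$)
$z = -2736$ ($z = \left(10 - 29\right) 144 = \left(-19\right) 144 = -2736$)
$\left(z + u{\left(12 \right)}\right) + \frac{H}{1331} = \left(-2736 + 12\right) + \frac{1820}{1331} = -2724 + 1820 \cdot \frac{1}{1331} = -2724 + \frac{1820}{1331} = - \frac{3623824}{1331}$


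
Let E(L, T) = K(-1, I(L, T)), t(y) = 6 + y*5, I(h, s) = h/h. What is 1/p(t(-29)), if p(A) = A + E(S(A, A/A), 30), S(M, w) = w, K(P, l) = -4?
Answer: -1/143 ≈ -0.0069930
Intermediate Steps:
I(h, s) = 1
t(y) = 6 + 5*y
E(L, T) = -4
p(A) = -4 + A (p(A) = A - 4 = -4 + A)
1/p(t(-29)) = 1/(-4 + (6 + 5*(-29))) = 1/(-4 + (6 - 145)) = 1/(-4 - 139) = 1/(-143) = -1/143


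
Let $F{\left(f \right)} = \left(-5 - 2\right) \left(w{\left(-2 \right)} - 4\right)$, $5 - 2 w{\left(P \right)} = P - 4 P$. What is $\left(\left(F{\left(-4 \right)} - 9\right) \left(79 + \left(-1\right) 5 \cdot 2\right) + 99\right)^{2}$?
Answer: $\frac{10909809}{4} \approx 2.7275 \cdot 10^{6}$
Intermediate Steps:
$w{\left(P \right)} = \frac{5}{2} + \frac{3 P}{2}$ ($w{\left(P \right)} = \frac{5}{2} - \frac{P - 4 P}{2} = \frac{5}{2} - \frac{\left(-3\right) P}{2} = \frac{5}{2} + \frac{3 P}{2}$)
$F{\left(f \right)} = \frac{63}{2}$ ($F{\left(f \right)} = \left(-5 - 2\right) \left(\left(\frac{5}{2} + \frac{3}{2} \left(-2\right)\right) - 4\right) = - 7 \left(\left(\frac{5}{2} - 3\right) - 4\right) = - 7 \left(- \frac{1}{2} - 4\right) = \left(-7\right) \left(- \frac{9}{2}\right) = \frac{63}{2}$)
$\left(\left(F{\left(-4 \right)} - 9\right) \left(79 + \left(-1\right) 5 \cdot 2\right) + 99\right)^{2} = \left(\left(\frac{63}{2} - 9\right) \left(79 + \left(-1\right) 5 \cdot 2\right) + 99\right)^{2} = \left(\frac{45 \left(79 - 10\right)}{2} + 99\right)^{2} = \left(\frac{45}{2} \cdot 69 + 99\right)^{2} = \left(\frac{3105}{2} + 99\right)^{2} = \left(\frac{3303}{2}\right)^{2} = \frac{10909809}{4}$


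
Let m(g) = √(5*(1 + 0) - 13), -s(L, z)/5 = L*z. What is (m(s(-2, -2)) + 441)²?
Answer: 194473 + 1764*I*√2 ≈ 1.9447e+5 + 2494.7*I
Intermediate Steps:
s(L, z) = -5*L*z
m(g) = 2*I*√2 (m(g) = √(5*1 - 13) = √(5 - 13) = √(-8) = 2*I*√2)
(m(s(-2, -2)) + 441)² = (2*I*√2 + 441)² = (441 + 2*I*√2)²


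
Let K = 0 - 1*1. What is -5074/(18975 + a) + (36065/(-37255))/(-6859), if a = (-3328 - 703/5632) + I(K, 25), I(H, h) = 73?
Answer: -1459817395133331/4524672037265833 ≈ -0.32263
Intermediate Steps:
K = -1 (K = 0 - 1 = -1)
a = -18332863/5632 (a = (-3328 - 703/5632) + 73 = -18743999/5632 + 73 = -18332863/5632 ≈ -3255.1)
-5074/(18975 + a) + (36065/(-37255))/(-6859) = -5074/(18975 - 18332863/5632) + (36065/(-37255))/(-6859) = -5074/88534337/5632 + (36065*(-1/37255))*(-1/6859) = -5074*5632/88534337 - 7213/7451*(-1/6859) = -28576768/88534337 + 7213/51106409 = -1459817395133331/4524672037265833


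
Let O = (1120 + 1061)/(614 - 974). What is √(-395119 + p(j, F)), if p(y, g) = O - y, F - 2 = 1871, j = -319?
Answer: I*√1421301810/60 ≈ 628.34*I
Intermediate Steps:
F = 1873 (F = 2 + 1871 = 1873)
O = -727/120 (O = 2181/(-360) = 2181*(-1/360) = -727/120 ≈ -6.0583)
p(y, g) = -727/120 - y
√(-395119 + p(j, F)) = √(-395119 + (-727/120 - 1*(-319))) = √(-395119 + (-727/120 + 319)) = √(-395119 + 37553/120) = √(-47376727/120) = I*√1421301810/60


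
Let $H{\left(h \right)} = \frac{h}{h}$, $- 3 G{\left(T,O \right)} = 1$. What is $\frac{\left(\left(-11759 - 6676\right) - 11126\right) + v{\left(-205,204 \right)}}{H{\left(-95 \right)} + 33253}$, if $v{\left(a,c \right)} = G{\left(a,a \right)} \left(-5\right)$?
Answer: $- \frac{44339}{49881} \approx -0.8889$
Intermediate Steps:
$G{\left(T,O \right)} = - \frac{1}{3}$ ($G{\left(T,O \right)} = \left(- \frac{1}{3}\right) 1 = - \frac{1}{3}$)
$v{\left(a,c \right)} = \frac{5}{3}$ ($v{\left(a,c \right)} = \left(- \frac{1}{3}\right) \left(-5\right) = \frac{5}{3}$)
$H{\left(h \right)} = 1$
$\frac{\left(\left(-11759 - 6676\right) - 11126\right) + v{\left(-205,204 \right)}}{H{\left(-95 \right)} + 33253} = \frac{\left(\left(-11759 - 6676\right) - 11126\right) + \frac{5}{3}}{1 + 33253} = \frac{\left(-18435 - 11126\right) + \frac{5}{3}}{33254} = \left(-29561 + \frac{5}{3}\right) \frac{1}{33254} = \left(- \frac{88678}{3}\right) \frac{1}{33254} = - \frac{44339}{49881}$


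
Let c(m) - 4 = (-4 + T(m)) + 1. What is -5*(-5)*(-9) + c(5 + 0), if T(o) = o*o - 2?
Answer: -201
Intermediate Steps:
T(o) = -2 + o**2 (T(o) = o**2 - 2 = -2 + o**2)
c(m) = -1 + m**2 (c(m) = 4 + ((-4 + (-2 + m**2)) + 1) = 4 + ((-6 + m**2) + 1) = 4 + (-5 + m**2) = -1 + m**2)
-5*(-5)*(-9) + c(5 + 0) = -5*(-5)*(-9) + (-1 + (5 + 0)**2) = 25*(-9) + (-1 + 5**2) = -225 + (-1 + 25) = -225 + 24 = -201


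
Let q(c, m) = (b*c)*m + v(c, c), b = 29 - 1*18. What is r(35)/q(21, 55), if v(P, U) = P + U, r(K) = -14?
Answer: -2/1821 ≈ -0.0010983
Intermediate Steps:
b = 11 (b = 29 - 18 = 11)
q(c, m) = 2*c + 11*c*m (q(c, m) = (11*c)*m + (c + c) = 11*c*m + 2*c = 2*c + 11*c*m)
r(35)/q(21, 55) = -14*1/(21*(2 + 11*55)) = -14*1/(21*(2 + 605)) = -14/(21*607) = -14/12747 = -14*1/12747 = -2/1821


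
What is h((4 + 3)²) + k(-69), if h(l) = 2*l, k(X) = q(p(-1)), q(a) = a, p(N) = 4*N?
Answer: 94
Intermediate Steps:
k(X) = -4 (k(X) = 4*(-1) = -4)
h((4 + 3)²) + k(-69) = 2*(4 + 3)² - 4 = 2*7² - 4 = 2*49 - 4 = 98 - 4 = 94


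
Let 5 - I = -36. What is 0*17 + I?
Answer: 41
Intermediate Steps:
I = 41 (I = 5 - 1*(-36) = 5 + 36 = 41)
0*17 + I = 0*17 + 41 = 0 + 41 = 41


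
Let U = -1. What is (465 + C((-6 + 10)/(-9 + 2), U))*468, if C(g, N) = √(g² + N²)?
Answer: 217620 + 468*√65/7 ≈ 2.1816e+5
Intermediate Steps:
C(g, N) = √(N² + g²)
(465 + C((-6 + 10)/(-9 + 2), U))*468 = (465 + √((-1)² + ((-6 + 10)/(-9 + 2))²))*468 = (465 + √(1 + (4/(-7))²))*468 = (465 + √(1 + (4*(-⅐))²))*468 = (465 + √(1 + (-4/7)²))*468 = (465 + √(1 + 16/49))*468 = (465 + √(65/49))*468 = (465 + √65/7)*468 = 217620 + 468*√65/7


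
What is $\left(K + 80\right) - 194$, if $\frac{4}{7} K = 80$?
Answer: $26$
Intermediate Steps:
$K = 140$ ($K = \frac{7}{4} \cdot 80 = 140$)
$\left(K + 80\right) - 194 = \left(140 + 80\right) - 194 = 220 - 194 = 26$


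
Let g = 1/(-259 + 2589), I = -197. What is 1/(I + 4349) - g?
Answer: -911/4837080 ≈ -0.00018834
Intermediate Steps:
g = 1/2330 ≈ 0.00042918
1/(I + 4349) - g = 1/(-197 + 4349) - 1*1/2330 = 1/4152 - 1/2330 = -911/4837080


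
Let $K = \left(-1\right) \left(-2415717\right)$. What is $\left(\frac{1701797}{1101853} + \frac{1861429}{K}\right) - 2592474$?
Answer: $- \frac{6900550455713907488}{2661765023601} \approx -2.5925 \cdot 10^{6}$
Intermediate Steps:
$K = 2415717$
$\left(\frac{1701797}{1101853} + \frac{1861429}{K}\right) - 2592474 = \left(\frac{1701797}{1101853} + \frac{1861429}{2415717}\right) - 2592474 = \frac{6162081071386}{2661765023601} - 2592474 = - \frac{6900550455713907488}{2661765023601}$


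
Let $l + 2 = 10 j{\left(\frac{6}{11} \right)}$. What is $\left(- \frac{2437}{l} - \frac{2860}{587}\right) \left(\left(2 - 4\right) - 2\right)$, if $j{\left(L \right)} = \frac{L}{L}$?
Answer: $\frac{1453399}{1174} \approx 1238.0$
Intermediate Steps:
$j{\left(L \right)} = 1$
$l = 8$ ($l = -2 + 10 \cdot 1 = -2 + 10 = 8$)
$\left(- \frac{2437}{l} - \frac{2860}{587}\right) \left(\left(2 - 4\right) - 2\right) = \left(- \frac{2437}{8} - \frac{2860}{587}\right) \left(\left(2 - 4\right) - 2\right) = \left(\left(-2437\right) \frac{1}{8} - \frac{2860}{587}\right) \left(-2 - 2\right) = \left(- \frac{2437}{8} - \frac{2860}{587}\right) \left(-4\right) = \left(- \frac{1453399}{4696}\right) \left(-4\right) = \frac{1453399}{1174}$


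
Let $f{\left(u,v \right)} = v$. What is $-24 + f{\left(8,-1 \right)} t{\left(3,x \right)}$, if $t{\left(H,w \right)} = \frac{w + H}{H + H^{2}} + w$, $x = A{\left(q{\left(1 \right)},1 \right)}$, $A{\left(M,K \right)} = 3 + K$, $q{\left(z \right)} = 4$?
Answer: $- \frac{343}{12} \approx -28.583$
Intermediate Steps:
$x = 4$ ($x = 3 + 1 = 4$)
$t{\left(H,w \right)} = w + \frac{H + w}{H + H^{2}}$ ($t{\left(H,w \right)} = \frac{H + w}{H + H^{2}} + w = w + \frac{H + w}{H + H^{2}}$)
$-24 + f{\left(8,-1 \right)} t{\left(3,x \right)} = -24 - \frac{3 + 4 + 3 \cdot 4 + 4 \cdot 3^{2}}{3 \left(1 + 3\right)} = -24 - \frac{3 + 4 + 12 + 4 \cdot 9}{3 \cdot 4} = -24 - \frac{1}{3} \cdot \frac{1}{4} \left(3 + 4 + 12 + 36\right) = -24 - \frac{1}{3} \cdot \frac{1}{4} \cdot 55 = -24 - \frac{55}{12} = - \frac{343}{12}$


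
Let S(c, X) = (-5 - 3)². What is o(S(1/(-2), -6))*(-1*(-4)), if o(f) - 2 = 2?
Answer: 16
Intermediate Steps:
S(c, X) = 64 (S(c, X) = (-8)² = 64)
o(f) = 4 (o(f) = 2 + 2 = 4)
o(S(1/(-2), -6))*(-1*(-4)) = 4*(-1*(-4)) = 4*4 = 16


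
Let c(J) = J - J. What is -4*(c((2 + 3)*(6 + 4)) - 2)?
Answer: 8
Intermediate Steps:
c(J) = 0
-4*(c((2 + 3)*(6 + 4)) - 2) = -4*(0 - 2) = -4*(-2) = 8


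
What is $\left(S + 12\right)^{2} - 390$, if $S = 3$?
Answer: $-165$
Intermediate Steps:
$\left(S + 12\right)^{2} - 390 = \left(3 + 12\right)^{2} - 390 = 15^{2} - 390 = 225 - 390 = -165$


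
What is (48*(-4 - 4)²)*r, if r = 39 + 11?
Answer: 153600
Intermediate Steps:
r = 50
(48*(-4 - 4)²)*r = (48*(-4 - 4)²)*50 = (48*(-8)²)*50 = (48*64)*50 = 3072*50 = 153600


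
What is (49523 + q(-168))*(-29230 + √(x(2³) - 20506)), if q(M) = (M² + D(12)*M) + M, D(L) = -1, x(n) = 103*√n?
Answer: -2272544810 + 77747*I*√(20506 - 206*√2) ≈ -2.2725e+9 + 1.1054e+7*I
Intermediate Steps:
q(M) = M² (q(M) = (M² - M) + M = M²)
(49523 + q(-168))*(-29230 + √(x(2³) - 20506)) = (49523 + (-168)²)*(-29230 + √(103*√(2³) - 20506)) = (49523 + 28224)*(-29230 + √(103*√8 - 20506)) = 77747*(-29230 + √(103*(2*√2) - 20506)) = 77747*(-29230 + √(206*√2 - 20506)) = 77747*(-29230 + √(-20506 + 206*√2)) = -2272544810 + 77747*√(-20506 + 206*√2)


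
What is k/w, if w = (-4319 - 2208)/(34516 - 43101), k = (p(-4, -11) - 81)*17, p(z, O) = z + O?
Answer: -14010720/6527 ≈ -2146.6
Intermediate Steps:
p(z, O) = O + z
k = -1632 (k = ((-11 - 4) - 81)*17 = (-15 - 81)*17 = -96*17 = -1632)
w = 6527/8585 (w = -6527/(-8585) = -6527*(-1/8585) = 6527/8585 ≈ 0.76028)
k/w = -1632/6527/8585 = -1632*8585/6527 = -14010720/6527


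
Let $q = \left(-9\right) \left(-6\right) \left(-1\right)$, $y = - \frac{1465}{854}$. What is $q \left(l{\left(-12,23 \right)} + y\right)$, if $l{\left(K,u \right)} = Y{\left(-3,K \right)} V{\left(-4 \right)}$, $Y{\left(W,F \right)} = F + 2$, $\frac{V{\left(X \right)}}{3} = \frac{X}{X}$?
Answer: $\frac{731295}{427} \approx 1712.6$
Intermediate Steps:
$V{\left(X \right)} = 3$ ($V{\left(X \right)} = 3 \frac{X}{X} = 3 \cdot 1 = 3$)
$y = - \frac{1465}{854}$ ($y = \left(-1465\right) \frac{1}{854} = - \frac{1465}{854} \approx -1.7155$)
$q = -54$ ($q = 54 \left(-1\right) = -54$)
$Y{\left(W,F \right)} = 2 + F$
$l{\left(K,u \right)} = 6 + 3 K$ ($l{\left(K,u \right)} = \left(2 + K\right) 3 = 6 + 3 K$)
$q \left(l{\left(-12,23 \right)} + y\right) = - 54 \left(\left(6 + 3 \left(-12\right)\right) - \frac{1465}{854}\right) = - 54 \left(\left(6 - 36\right) - \frac{1465}{854}\right) = - 54 \left(-30 - \frac{1465}{854}\right) = \left(-54\right) \left(- \frac{27085}{854}\right) = \frac{731295}{427}$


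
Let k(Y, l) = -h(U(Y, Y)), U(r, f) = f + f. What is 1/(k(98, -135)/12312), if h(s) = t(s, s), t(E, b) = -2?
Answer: 6156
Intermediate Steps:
U(r, f) = 2*f
h(s) = -2
k(Y, l) = 2 (k(Y, l) = -1*(-2) = 2)
1/(k(98, -135)/12312) = 1/(2/12312) = 1/(2*(1/12312)) = 1/(1/6156) = 6156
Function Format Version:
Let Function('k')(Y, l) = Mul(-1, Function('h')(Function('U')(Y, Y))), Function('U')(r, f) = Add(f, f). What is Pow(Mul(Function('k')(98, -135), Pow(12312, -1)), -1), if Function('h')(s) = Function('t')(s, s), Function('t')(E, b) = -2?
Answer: 6156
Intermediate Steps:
Function('U')(r, f) = Mul(2, f)
Function('h')(s) = -2
Function('k')(Y, l) = 2 (Function('k')(Y, l) = Mul(-1, -2) = 2)
Pow(Mul(Function('k')(98, -135), Pow(12312, -1)), -1) = Pow(Mul(2, Pow(12312, -1)), -1) = Pow(Mul(2, Rational(1, 12312)), -1) = Pow(Rational(1, 6156), -1) = 6156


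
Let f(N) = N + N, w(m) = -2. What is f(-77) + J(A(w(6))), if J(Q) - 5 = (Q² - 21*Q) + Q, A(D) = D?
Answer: -105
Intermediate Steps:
J(Q) = 5 + Q² - 20*Q (J(Q) = 5 + ((Q² - 21*Q) + Q) = 5 + (Q² - 20*Q) = 5 + Q² - 20*Q)
f(N) = 2*N
f(-77) + J(A(w(6))) = 2*(-77) + (5 + (-2)² - 20*(-2)) = -154 + (5 + 4 + 40) = -154 + 49 = -105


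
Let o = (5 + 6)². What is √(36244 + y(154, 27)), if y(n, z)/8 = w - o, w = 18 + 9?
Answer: 2*√8873 ≈ 188.39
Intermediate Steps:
w = 27
o = 121 (o = 11² = 121)
y(n, z) = -752 (y(n, z) = 8*(27 - 1*121) = 8*(27 - 121) = 8*(-94) = -752)
√(36244 + y(154, 27)) = √(36244 - 752) = √35492 = 2*√8873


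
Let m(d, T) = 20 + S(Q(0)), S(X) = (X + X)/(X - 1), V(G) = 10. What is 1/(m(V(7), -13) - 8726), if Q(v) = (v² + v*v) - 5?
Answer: -3/26113 ≈ -0.00011489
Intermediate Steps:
Q(v) = -5 + 2*v² (Q(v) = (v² + v²) - 5 = 2*v² - 5 = -5 + 2*v²)
S(X) = 2*X/(-1 + X) (S(X) = (2*X)/(-1 + X) = 2*X/(-1 + X))
m(d, T) = 65/3 (m(d, T) = 20 + 2*(-5 + 2*0²)/(-1 + (-5 + 2*0²)) = 20 + 2*(-5 + 2*0)/(-1 + (-5 + 2*0)) = 20 + 2*(-5 + 0)/(-1 + (-5 + 0)) = 20 + 2*(-5)/(-1 - 5) = 20 + 2*(-5)/(-6) = 20 + 2*(-5)*(-⅙) = 20 + 5/3 = 65/3)
1/(m(V(7), -13) - 8726) = 1/(65/3 - 8726) = 1/(-26113/3) = -3/26113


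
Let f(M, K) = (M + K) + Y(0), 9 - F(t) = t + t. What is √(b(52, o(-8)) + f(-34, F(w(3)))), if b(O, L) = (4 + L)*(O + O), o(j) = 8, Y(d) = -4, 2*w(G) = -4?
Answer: √1223 ≈ 34.971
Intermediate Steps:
w(G) = -2 (w(G) = (½)*(-4) = -2)
F(t) = 9 - 2*t (F(t) = 9 - (t + t) = 9 - 2*t)
f(M, K) = -4 + K + M (f(M, K) = (M + K) - 4 = (K + M) - 4 = -4 + K + M)
b(O, L) = 2*O*(4 + L) (b(O, L) = (4 + L)*(2*O) = 2*O*(4 + L))
√(b(52, o(-8)) + f(-34, F(w(3)))) = √(2*52*(4 + 8) + (-4 + (9 - 2*(-2)) - 34)) = √(2*52*12 + (-4 + (9 + 4) - 34)) = √(1248 + (-4 + 13 - 34)) = √(1248 - 25) = √1223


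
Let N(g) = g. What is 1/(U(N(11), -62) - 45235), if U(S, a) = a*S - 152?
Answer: -1/46069 ≈ -2.1707e-5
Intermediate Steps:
U(S, a) = -152 + S*a (U(S, a) = S*a - 152 = -152 + S*a)
1/(U(N(11), -62) - 45235) = 1/((-152 + 11*(-62)) - 45235) = 1/((-152 - 682) - 45235) = 1/(-834 - 45235) = 1/(-46069) = -1/46069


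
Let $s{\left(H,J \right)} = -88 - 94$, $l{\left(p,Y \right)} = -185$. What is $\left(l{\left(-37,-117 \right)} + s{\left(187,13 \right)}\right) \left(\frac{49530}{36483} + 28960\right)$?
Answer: $- \frac{129257058690}{12161} \approx -1.0629 \cdot 10^{7}$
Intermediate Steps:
$s{\left(H,J \right)} = -182$
$\left(l{\left(-37,-117 \right)} + s{\left(187,13 \right)}\right) \left(\frac{49530}{36483} + 28960\right) = \left(-185 - 182\right) \left(\frac{49530}{36483} + 28960\right) = - 367 \left(49530 \cdot \frac{1}{36483} + 28960\right) = - 367 \left(\frac{16510}{12161} + 28960\right) = \left(-367\right) \frac{352199070}{12161} = - \frac{129257058690}{12161}$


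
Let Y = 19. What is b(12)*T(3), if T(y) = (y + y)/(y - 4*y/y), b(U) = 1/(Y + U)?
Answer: -6/31 ≈ -0.19355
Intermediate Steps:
b(U) = 1/(19 + U)
T(y) = 2*y/(-4 + y) (T(y) = (2*y)/(y - 4*1) = (2*y)/(y - 4) = (2*y)/(-4 + y) = 2*y/(-4 + y))
b(12)*T(3) = (2*3/(-4 + 3))/(19 + 12) = (2*3/(-1))/31 = (2*3*(-1))/31 = (1/31)*(-6) = -6/31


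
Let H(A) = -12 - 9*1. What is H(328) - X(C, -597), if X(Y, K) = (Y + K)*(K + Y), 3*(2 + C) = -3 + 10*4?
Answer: -3097789/9 ≈ -3.4420e+5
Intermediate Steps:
C = 31/3 (C = -2 + (-3 + 10*4)/3 = -2 + (-3 + 40)/3 = -2 + (⅓)*37 = -2 + 37/3 = 31/3 ≈ 10.333)
H(A) = -21 (H(A) = -12 - 9 = -21)
X(Y, K) = (K + Y)² (X(Y, K) = (K + Y)*(K + Y) = (K + Y)²)
H(328) - X(C, -597) = -21 - (-597 + 31/3)² = -21 - (-1760/3)² = -21 - 1*3097600/9 = -21 - 3097600/9 = -3097789/9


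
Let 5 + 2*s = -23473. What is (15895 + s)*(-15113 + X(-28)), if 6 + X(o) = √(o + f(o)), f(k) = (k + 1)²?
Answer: -62834564 + 4156*√701 ≈ -6.2725e+7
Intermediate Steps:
f(k) = (1 + k)²
s = -11739 (s = -5/2 + (½)*(-23473) = -5/2 - 23473/2 = -11739)
X(o) = -6 + √(o + (1 + o)²)
(15895 + s)*(-15113 + X(-28)) = (15895 - 11739)*(-15113 + (-6 + √(-28 + (1 - 28)²))) = 4156*(-15113 + (-6 + √(-28 + (-27)²))) = 4156*(-15113 + (-6 + √(-28 + 729))) = 4156*(-15113 + (-6 + √701)) = 4156*(-15119 + √701) = -62834564 + 4156*√701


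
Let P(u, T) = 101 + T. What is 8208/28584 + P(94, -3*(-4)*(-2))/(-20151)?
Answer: 2266645/7999947 ≈ 0.28333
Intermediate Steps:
8208/28584 + P(94, -3*(-4)*(-2))/(-20151) = 8208/28584 + (101 - 3*(-4)*(-2))/(-20151) = 8208*(1/28584) + (101 + 12*(-2))*(-1/20151) = 114/397 + (101 - 24)*(-1/20151) = 114/397 + 77*(-1/20151) = 114/397 - 77/20151 = 2266645/7999947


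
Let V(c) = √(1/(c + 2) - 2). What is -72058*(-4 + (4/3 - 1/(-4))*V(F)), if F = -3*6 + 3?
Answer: 288232 - 684551*I*√39/26 ≈ 2.8823e+5 - 1.6442e+5*I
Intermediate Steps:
F = -15 (F = -18 + 3 = -15)
V(c) = √(-2 + 1/(2 + c)) (V(c) = √(1/(2 + c) - 2) = √(-2 + 1/(2 + c)))
-72058*(-4 + (4/3 - 1/(-4))*V(F)) = -72058*(-4 + (4/3 - 1/(-4))*√((-3 - 2*(-15))/(2 - 15))) = -72058*(-4 + (4*(⅓) - 1*(-¼))*√((-3 + 30)/(-13))) = -72058*(-4 + (4/3 + ¼)*√(-1/13*27)) = -72058*(-4 + 19*√(-27/13)/12) = -72058*(-4 + 19*(3*I*√39/13)/12) = -72058*(-4 + 19*I*√39/52) = 288232 - 684551*I*√39/26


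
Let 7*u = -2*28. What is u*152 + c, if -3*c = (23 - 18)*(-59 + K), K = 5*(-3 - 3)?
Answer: -3203/3 ≈ -1067.7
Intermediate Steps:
K = -30 (K = 5*(-6) = -30)
c = 445/3 (c = -(23 - 18)*(-59 - 30)/3 = -5*(-89)/3 = -1/3*(-445) = 445/3 ≈ 148.33)
u = -8 (u = (-2*28)/7 = (1/7)*(-56) = -8)
u*152 + c = -8*152 + 445/3 = -1216 + 445/3 = -3203/3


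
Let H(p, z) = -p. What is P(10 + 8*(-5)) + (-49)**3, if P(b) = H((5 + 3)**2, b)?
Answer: -117713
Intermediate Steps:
P(b) = -64 (P(b) = -(5 + 3)**2 = -1*8**2 = -1*64 = -64)
P(10 + 8*(-5)) + (-49)**3 = -64 + (-49)**3 = -64 - 117649 = -117713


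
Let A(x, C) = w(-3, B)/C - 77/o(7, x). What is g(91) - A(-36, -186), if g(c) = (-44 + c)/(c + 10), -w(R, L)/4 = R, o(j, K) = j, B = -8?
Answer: 36100/3131 ≈ 11.530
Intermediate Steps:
w(R, L) = -4*R
g(c) = (-44 + c)/(10 + c)
A(x, C) = -11 + 12/C (A(x, C) = (-4*(-3))/C - 77/7 = 12/C - 77*⅐ = 12/C - 11 = -11 + 12/C)
g(91) - A(-36, -186) = (-44 + 91)/(10 + 91) - (-11 + 12/(-186)) = 47/101 - (-11 + 12*(-1/186)) = (1/101)*47 - (-11 - 2/31) = 47/101 - 1*(-343/31) = 47/101 + 343/31 = 36100/3131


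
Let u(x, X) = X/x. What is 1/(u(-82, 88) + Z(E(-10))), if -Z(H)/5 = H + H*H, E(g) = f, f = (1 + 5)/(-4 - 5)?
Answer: 369/14 ≈ 26.357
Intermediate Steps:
f = -⅔ (f = 6/(-9) = 6*(-⅑) = -⅔ ≈ -0.66667)
E(g) = -⅔
Z(H) = -5*H - 5*H² (Z(H) = -5*(H + H*H) = -5*(H + H²) = -5*H - 5*H²)
1/(u(-82, 88) + Z(E(-10))) = 1/(88/(-82) - 5*(-⅔)*(1 - ⅔)) = 1/(88*(-1/82) - 5*(-⅔)*⅓) = 1/(-44/41 + 10/9) = 1/(14/369) = 369/14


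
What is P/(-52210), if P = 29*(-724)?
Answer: 10498/26105 ≈ 0.40215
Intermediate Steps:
P = -20996
P/(-52210) = -20996/(-52210) = -20996*(-1/52210) = 10498/26105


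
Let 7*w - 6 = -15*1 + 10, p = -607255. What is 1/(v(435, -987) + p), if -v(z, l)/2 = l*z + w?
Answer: 7/1760043 ≈ 3.9772e-6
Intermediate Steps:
w = ⅐ (w = 6/7 + (-15*1 + 10)/7 = 6/7 + (-15 + 10)/7 = 6/7 + (⅐)*(-5) = 6/7 - 5/7 = ⅐ ≈ 0.14286)
v(z, l) = -2/7 - 2*l*z (v(z, l) = -2*(l*z + ⅐) = -2*(⅐ + l*z) = -2/7 - 2*l*z)
1/(v(435, -987) + p) = 1/((-2/7 - 2*(-987)*435) - 607255) = 1/((-2/7 + 858690) - 607255) = 1/(6010828/7 - 607255) = 1/(1760043/7) = 7/1760043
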